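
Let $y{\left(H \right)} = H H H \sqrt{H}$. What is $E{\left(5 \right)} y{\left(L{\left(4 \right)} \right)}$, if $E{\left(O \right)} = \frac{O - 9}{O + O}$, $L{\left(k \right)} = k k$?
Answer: $- \frac{32768}{5} \approx -6553.6$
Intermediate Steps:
$L{\left(k \right)} = k^{2}$
$E{\left(O \right)} = \frac{-9 + O}{2 O}$
$y{\left(H \right)} = H^{\frac{7}{2}}$ ($y{\left(H \right)} = H^{2} H \sqrt{H} = H^{3} \sqrt{H} = H^{\frac{7}{2}}$)
$E{\left(5 \right)} y{\left(L{\left(4 \right)} \right)} = \frac{-9 + 5}{2 \cdot 5} \left(4^{2}\right)^{\frac{7}{2}} = \frac{1}{2} \cdot \frac{1}{5} \left(-4\right) 16^{\frac{7}{2}} = \left(- \frac{2}{5}\right) 16384 = - \frac{32768}{5}$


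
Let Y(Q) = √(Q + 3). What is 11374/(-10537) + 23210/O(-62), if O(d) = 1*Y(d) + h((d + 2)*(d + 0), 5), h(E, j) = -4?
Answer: -195821626/158055 - 4642*I*√59/15 ≈ -1238.9 - 2377.1*I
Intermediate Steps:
Y(Q) = √(3 + Q)
O(d) = -4 + √(3 + d) (O(d) = 1*√(3 + d) - 4 = √(3 + d) - 4 = -4 + √(3 + d))
11374/(-10537) + 23210/O(-62) = 11374/(-10537) + 23210/(-4 + √(3 - 62)) = 11374*(-1/10537) + 23210/(-4 + √(-59)) = -11374/10537 + 23210/(-4 + I*√59)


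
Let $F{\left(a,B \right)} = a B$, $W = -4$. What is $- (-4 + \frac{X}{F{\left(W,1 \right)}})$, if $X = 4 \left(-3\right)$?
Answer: $1$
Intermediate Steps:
$F{\left(a,B \right)} = B a$
$X = -12$
$- (-4 + \frac{X}{F{\left(W,1 \right)}}) = - (-4 - \frac{12}{1 \left(-4\right)}) = - (-4 - \frac{12}{-4}) = - (-4 - -3) = - (-4 + 3) = \left(-1\right) \left(-1\right) = 1$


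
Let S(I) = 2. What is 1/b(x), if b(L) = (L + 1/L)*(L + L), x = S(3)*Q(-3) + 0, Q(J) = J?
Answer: 1/74 ≈ 0.013514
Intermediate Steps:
x = -6 (x = 2*(-3) + 0 = -6 + 0 = -6)
b(L) = 2*L*(L + 1/L) (b(L) = (L + 1/L)*(2*L) = 2*L*(L + 1/L))
1/b(x) = 1/(2 + 2*(-6)²) = 1/(2 + 2*36) = 1/(2 + 72) = 1/74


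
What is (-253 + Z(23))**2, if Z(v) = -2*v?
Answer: 89401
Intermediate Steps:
(-253 + Z(23))**2 = (-253 - 2*23)**2 = (-253 - 46)**2 = (-299)**2 = 89401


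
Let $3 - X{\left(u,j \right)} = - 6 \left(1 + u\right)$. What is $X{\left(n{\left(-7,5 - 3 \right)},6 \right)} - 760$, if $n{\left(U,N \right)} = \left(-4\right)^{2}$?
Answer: $-655$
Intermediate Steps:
$n{\left(U,N \right)} = 16$
$X{\left(u,j \right)} = 9 + 6 u$ ($X{\left(u,j \right)} = 3 - - 6 \left(1 + u\right) = 3 - \left(-6 - 6 u\right) = 3 + \left(6 + 6 u\right) = 9 + 6 u$)
$X{\left(n{\left(-7,5 - 3 \right)},6 \right)} - 760 = \left(9 + 6 \cdot 16\right) - 760 = \left(9 + 96\right) - 760 = 105 - 760 = -655$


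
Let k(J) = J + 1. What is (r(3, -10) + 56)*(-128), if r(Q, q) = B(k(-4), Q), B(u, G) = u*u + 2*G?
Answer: -9088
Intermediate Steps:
k(J) = 1 + J
B(u, G) = u² + 2*G
r(Q, q) = 9 + 2*Q (r(Q, q) = (1 - 4)² + 2*Q = (-3)² + 2*Q = 9 + 2*Q)
(r(3, -10) + 56)*(-128) = ((9 + 2*3) + 56)*(-128) = ((9 + 6) + 56)*(-128) = (15 + 56)*(-128) = 71*(-128) = -9088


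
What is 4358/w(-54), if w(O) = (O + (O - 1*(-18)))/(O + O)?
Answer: 26148/5 ≈ 5229.6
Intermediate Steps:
w(O) = (18 + 2*O)/(2*O) (w(O) = (O + (O + 18))/((2*O)) = (O + (18 + O))*(1/(2*O)) = (18 + 2*O)*(1/(2*O)) = (18 + 2*O)/(2*O))
4358/w(-54) = 4358/(((9 - 54)/(-54))) = 4358/((-1/54*(-45))) = 4358/(5/6) = 4358*(6/5) = 26148/5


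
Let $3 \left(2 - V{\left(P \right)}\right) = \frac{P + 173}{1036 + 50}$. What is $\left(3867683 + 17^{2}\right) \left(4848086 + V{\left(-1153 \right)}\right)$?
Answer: $\frac{10182482501950808}{543} \approx 1.8752 \cdot 10^{13}$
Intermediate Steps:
$V{\left(P \right)} = \frac{6343}{3258} - \frac{P}{3258}$ ($V{\left(P \right)} = 2 - \frac{\left(P + 173\right) \frac{1}{1036 + 50}}{3} = 2 - \frac{\left(173 + P\right) \frac{1}{1086}}{3} = 2 - \frac{\frac{173}{1086} + \frac{P}{1086}}{3} = 2 - \left(\frac{173}{3258} + \frac{P}{3258}\right) = \frac{6343}{3258} - \frac{P}{3258}$)
$\left(3867683 + 17^{2}\right) \left(4848086 + V{\left(-1153 \right)}\right) = \left(3867683 + 17^{2}\right) \left(4848086 + \left(\frac{6343}{3258} - - \frac{1153}{3258}\right)\right) = \left(3867683 + 289\right) \left(4848086 + \left(\frac{6343}{3258} + \frac{1153}{3258}\right)\right) = 3867972 \left(4848086 + \frac{3748}{1629}\right) = 3867972 \cdot \frac{7897535842}{1629} = \frac{10182482501950808}{543}$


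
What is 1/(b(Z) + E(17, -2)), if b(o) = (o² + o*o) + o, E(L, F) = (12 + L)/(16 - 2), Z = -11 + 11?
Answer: 14/29 ≈ 0.48276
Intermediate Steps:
Z = 0
E(L, F) = 6/7 + L/14 (E(L, F) = (12 + L)/14 = (12 + L)*(1/14) = 6/7 + L/14)
b(o) = o + 2*o² (b(o) = (o² + o²) + o = 2*o² + o = o + 2*o²)
1/(b(Z) + E(17, -2)) = 1/(0*(1 + 2*0) + (6/7 + (1/14)*17)) = 1/(0*(1 + 0) + (6/7 + 17/14)) = 1/(0*1 + 29/14) = 1/(0 + 29/14) = 1/(29/14) = 14/29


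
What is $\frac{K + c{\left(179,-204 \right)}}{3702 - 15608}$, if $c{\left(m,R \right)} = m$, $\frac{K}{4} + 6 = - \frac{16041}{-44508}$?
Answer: $- \frac{290121}{22079677} \approx -0.01314$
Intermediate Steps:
$K = - \frac{83669}{3709}$ ($K = -24 + 4 \left(- \frac{16041}{-44508}\right) = -24 + 4 \left(\left(-16041\right) \left(- \frac{1}{44508}\right)\right) = -24 + 4 \cdot \frac{5347}{14836} = -24 + \frac{5347}{3709} = - \frac{83669}{3709} \approx -22.558$)
$\frac{K + c{\left(179,-204 \right)}}{3702 - 15608} = \frac{- \frac{83669}{3709} + 179}{3702 - 15608} = \frac{580242}{3709 \left(-11906\right)} = \frac{580242}{3709} \left(- \frac{1}{11906}\right) = - \frac{290121}{22079677}$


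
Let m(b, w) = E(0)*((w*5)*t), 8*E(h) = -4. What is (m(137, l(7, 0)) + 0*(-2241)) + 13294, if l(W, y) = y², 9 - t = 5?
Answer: 13294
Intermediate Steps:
E(h) = -½ (E(h) = (⅛)*(-4) = -½)
t = 4 (t = 9 - 1*5 = 9 - 5 = 4)
m(b, w) = -10*w (m(b, w) = -w*5*4/2 = -5*w*4/2 = -10*w)
(m(137, l(7, 0)) + 0*(-2241)) + 13294 = (-10*0² + 0*(-2241)) + 13294 = (-10*0 + 0) + 13294 = (0 + 0) + 13294 = 0 + 13294 = 13294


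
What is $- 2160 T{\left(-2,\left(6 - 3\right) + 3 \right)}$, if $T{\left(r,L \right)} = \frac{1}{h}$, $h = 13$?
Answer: $- \frac{2160}{13} \approx -166.15$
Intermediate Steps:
$T{\left(r,L \right)} = \frac{1}{13}$
$- 2160 T{\left(-2,\left(6 - 3\right) + 3 \right)} = \left(-2160\right) \frac{1}{13} = - \frac{2160}{13}$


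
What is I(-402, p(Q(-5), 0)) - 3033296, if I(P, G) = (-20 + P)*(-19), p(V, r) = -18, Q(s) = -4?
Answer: -3025278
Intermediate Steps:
I(P, G) = 380 - 19*P
I(-402, p(Q(-5), 0)) - 3033296 = (380 - 19*(-402)) - 3033296 = (380 + 7638) - 3033296 = 8018 - 3033296 = -3025278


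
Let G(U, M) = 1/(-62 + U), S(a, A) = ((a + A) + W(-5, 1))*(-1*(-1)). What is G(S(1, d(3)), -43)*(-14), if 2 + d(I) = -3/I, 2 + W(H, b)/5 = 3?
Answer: 14/59 ≈ 0.23729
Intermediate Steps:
W(H, b) = 5 (W(H, b) = -10 + 5*3 = -10 + 15 = 5)
d(I) = -2 - 3/I
S(a, A) = 5 + A + a (S(a, A) = ((a + A) + 5)*(-1*(-1)) = ((A + a) + 5)*1 = (5 + A + a)*1 = 5 + A + a)
G(S(1, d(3)), -43)*(-14) = -14/(-62 + (5 + (-2 - 3/3) + 1)) = -14/(-62 + (5 + (-2 - 3*⅓) + 1)) = -14/(-62 + (5 + (-2 - 1) + 1)) = -14/(-62 + (5 - 3 + 1)) = -14/(-62 + 3) = -14/(-59) = -1/59*(-14) = 14/59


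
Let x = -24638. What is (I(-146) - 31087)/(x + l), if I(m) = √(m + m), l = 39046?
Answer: -31087/14408 + I*√73/7204 ≈ -2.1576 + 0.001186*I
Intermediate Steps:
I(m) = √2*√m (I(m) = √(2*m) = √2*√m)
(I(-146) - 31087)/(x + l) = (√2*√(-146) - 31087)/(-24638 + 39046) = (√2*(I*√146) - 31087)/14408 = (2*I*√73 - 31087)*(1/14408) = (-31087 + 2*I*√73)*(1/14408) = -31087/14408 + I*√73/7204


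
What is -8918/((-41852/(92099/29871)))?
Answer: 410669441/625080546 ≈ 0.65699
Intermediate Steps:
-8918/((-41852/(92099/29871))) = -8918/((-41852/(92099*(1/29871)))) = -8918/((-41852/92099/29871)) = -8918/((-41852*29871/92099)) = -8918/(-1250161092/92099) = -8918*(-92099/1250161092) = 410669441/625080546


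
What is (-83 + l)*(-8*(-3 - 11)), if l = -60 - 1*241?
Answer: -43008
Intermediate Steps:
l = -301 (l = -60 - 241 = -301)
(-83 + l)*(-8*(-3 - 11)) = (-83 - 301)*(-8*(-3 - 11)) = -(-3072)*(-14) = -384*112 = -43008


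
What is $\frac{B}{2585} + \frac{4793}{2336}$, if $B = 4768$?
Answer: $\frac{23527953}{6038560} \approx 3.8963$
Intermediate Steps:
$\frac{B}{2585} + \frac{4793}{2336} = \frac{4768}{2585} + \frac{4793}{2336} = \frac{23527953}{6038560}$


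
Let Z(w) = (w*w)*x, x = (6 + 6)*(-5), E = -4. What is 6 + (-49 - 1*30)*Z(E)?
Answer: 75846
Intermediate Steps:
x = -60 (x = 12*(-5) = -60)
Z(w) = -60*w² (Z(w) = (w*w)*(-60) = w²*(-60) = -60*w²)
6 + (-49 - 1*30)*Z(E) = 6 + (-49 - 1*30)*(-60*(-4)²) = 6 + (-49 - 30)*(-60*16) = 6 - 79*(-960) = 6 + 75840 = 75846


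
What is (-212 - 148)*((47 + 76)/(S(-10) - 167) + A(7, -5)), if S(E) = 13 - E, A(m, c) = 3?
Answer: -1545/2 ≈ -772.50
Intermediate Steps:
(-212 - 148)*((47 + 76)/(S(-10) - 167) + A(7, -5)) = (-212 - 148)*((47 + 76)/((13 - 1*(-10)) - 167) + 3) = -360*(123/((13 + 10) - 167) + 3) = -360*(123/(23 - 167) + 3) = -360*(123/(-144) + 3) = -360*(123*(-1/144) + 3) = -360*(-41/48 + 3) = -360*103/48 = -1545/2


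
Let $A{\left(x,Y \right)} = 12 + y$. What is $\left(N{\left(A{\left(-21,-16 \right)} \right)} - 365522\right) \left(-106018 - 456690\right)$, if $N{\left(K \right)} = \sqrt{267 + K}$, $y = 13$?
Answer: $205682153576 - 1125416 \sqrt{73} \approx 2.0567 \cdot 10^{11}$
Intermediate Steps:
$A{\left(x,Y \right)} = 25$ ($A{\left(x,Y \right)} = 12 + 13 = 25$)
$\left(N{\left(A{\left(-21,-16 \right)} \right)} - 365522\right) \left(-106018 - 456690\right) = \left(\sqrt{267 + 25} - 365522\right) \left(-106018 - 456690\right) = \left(\sqrt{292} - 365522\right) \left(-562708\right) = \left(2 \sqrt{73} - 365522\right) \left(-562708\right) = \left(-365522 + 2 \sqrt{73}\right) \left(-562708\right) = 205682153576 - 1125416 \sqrt{73}$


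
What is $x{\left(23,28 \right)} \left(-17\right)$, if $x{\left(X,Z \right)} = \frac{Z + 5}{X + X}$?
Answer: $- \frac{561}{46} \approx -12.196$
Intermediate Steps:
$x{\left(X,Z \right)} = \frac{5 + Z}{2 X}$
$x{\left(23,28 \right)} \left(-17\right) = \frac{5 + 28}{2 \cdot 23} \left(-17\right) = \frac{1}{2} \cdot \frac{1}{23} \cdot 33 \left(-17\right) = \frac{33}{46} \left(-17\right) = - \frac{561}{46}$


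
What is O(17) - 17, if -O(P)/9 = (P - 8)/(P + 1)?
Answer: -43/2 ≈ -21.500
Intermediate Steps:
O(P) = -9*(-8 + P)/(1 + P) (O(P) = -9*(P - 8)/(P + 1) = -9*(-8 + P)/(1 + P))
O(17) - 17 = 9*(8 - 1*17)/(1 + 17) - 17 = 9*(8 - 17)/18 - 17 = 9*(1/18)*(-9) - 17 = -9/2 - 17 = -43/2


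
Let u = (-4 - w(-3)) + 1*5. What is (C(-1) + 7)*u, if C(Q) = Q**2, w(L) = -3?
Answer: 32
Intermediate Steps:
u = 4 (u = (-4 - 1*(-3)) + 1*5 = (-4 + 3) + 5 = -1 + 5 = 4)
(C(-1) + 7)*u = ((-1)**2 + 7)*4 = (1 + 7)*4 = 8*4 = 32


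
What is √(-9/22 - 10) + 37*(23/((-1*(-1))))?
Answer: 851 + I*√5038/22 ≈ 851.0 + 3.2263*I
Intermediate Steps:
√(-9/22 - 10) + 37*(23/((-1*(-1)))) = √(-9*1/22 - 10) + 37*(23/1) = √(-9/22 - 10) + 37*(23*1) = √(-229/22) + 37*23 = I*√5038/22 + 851 = 851 + I*√5038/22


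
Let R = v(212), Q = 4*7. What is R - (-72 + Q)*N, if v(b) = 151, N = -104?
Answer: -4425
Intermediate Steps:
Q = 28
R = 151
R - (-72 + Q)*N = 151 - (-72 + 28)*(-104) = 151 - (-44)*(-104) = 151 - 1*4576 = 151 - 4576 = -4425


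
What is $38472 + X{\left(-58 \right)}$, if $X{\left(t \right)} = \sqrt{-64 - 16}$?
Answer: $38472 + 4 i \sqrt{5} \approx 38472.0 + 8.9443 i$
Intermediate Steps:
$X{\left(t \right)} = 4 i \sqrt{5}$ ($X{\left(t \right)} = \sqrt{-80} = 4 i \sqrt{5}$)
$38472 + X{\left(-58 \right)} = 38472 + 4 i \sqrt{5}$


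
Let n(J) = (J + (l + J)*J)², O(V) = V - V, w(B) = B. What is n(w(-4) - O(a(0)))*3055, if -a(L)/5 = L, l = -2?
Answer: 1222000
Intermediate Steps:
a(L) = -5*L
O(V) = 0
n(J) = (J + J*(-2 + J))² (n(J) = (J + (-2 + J)*J)² = (J + J*(-2 + J))²)
n(w(-4) - O(a(0)))*3055 = ((-4 - 1*0)²*(-1 + (-4 - 1*0))²)*3055 = ((-4 + 0)²*(-1 + (-4 + 0))²)*3055 = ((-4)²*(-1 - 4)²)*3055 = (16*(-5)²)*3055 = (16*25)*3055 = 400*3055 = 1222000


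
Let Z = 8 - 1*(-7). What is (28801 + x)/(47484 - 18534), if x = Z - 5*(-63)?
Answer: 29131/28950 ≈ 1.0063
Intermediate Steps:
Z = 15 (Z = 8 + 7 = 15)
x = 330 (x = 15 - 5*(-63) = 15 + 315 = 330)
(28801 + x)/(47484 - 18534) = (28801 + 330)/(47484 - 18534) = 29131/28950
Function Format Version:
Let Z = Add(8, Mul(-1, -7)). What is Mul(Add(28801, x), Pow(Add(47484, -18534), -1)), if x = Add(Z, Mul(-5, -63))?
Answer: Rational(29131, 28950) ≈ 1.0063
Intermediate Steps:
Z = 15 (Z = Add(8, 7) = 15)
x = 330 (x = Add(15, Mul(-5, -63)) = Add(15, 315) = 330)
Mul(Add(28801, x), Pow(Add(47484, -18534), -1)) = Mul(Add(28801, 330), Pow(Add(47484, -18534), -1)) = Mul(29131, Pow(28950, -1)) = Mul(29131, Rational(1, 28950)) = Rational(29131, 28950)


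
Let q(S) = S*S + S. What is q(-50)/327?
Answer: 2450/327 ≈ 7.4924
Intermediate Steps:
q(S) = S + S² (q(S) = S² + S = S + S²)
q(-50)/327 = -50*(1 - 50)/327 = -50*(-49)*(1/327) = 2450*(1/327) = 2450/327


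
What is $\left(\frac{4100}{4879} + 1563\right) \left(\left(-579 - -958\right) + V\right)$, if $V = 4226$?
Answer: $\frac{856976685}{119} \approx 7.2015 \cdot 10^{6}$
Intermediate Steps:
$\left(\frac{4100}{4879} + 1563\right) \left(\left(-579 - -958\right) + V\right) = \left(\frac{4100}{4879} + 1563\right) \left(\left(-579 - -958\right) + 4226\right) = \left(4100 \cdot \frac{1}{4879} + 1563\right) \left(\left(-579 + 958\right) + 4226\right) = \left(\frac{100}{119} + 1563\right) \left(379 + 4226\right) = \frac{186097}{119} \cdot 4605 = \frac{856976685}{119}$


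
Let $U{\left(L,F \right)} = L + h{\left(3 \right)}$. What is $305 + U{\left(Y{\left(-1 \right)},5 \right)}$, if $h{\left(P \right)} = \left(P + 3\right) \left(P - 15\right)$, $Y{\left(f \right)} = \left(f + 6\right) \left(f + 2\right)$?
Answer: $238$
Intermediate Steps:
$Y{\left(f \right)} = \left(2 + f\right) \left(6 + f\right)$ ($Y{\left(f \right)} = \left(6 + f\right) \left(2 + f\right) = \left(2 + f\right) \left(6 + f\right)$)
$h{\left(P \right)} = \left(-15 + P\right) \left(3 + P\right)$ ($h{\left(P \right)} = \left(3 + P\right) \left(P - 15\right) = \left(3 + P\right) \left(-15 + P\right) = \left(-15 + P\right) \left(3 + P\right)$)
$U{\left(L,F \right)} = -72 + L$ ($U{\left(L,F \right)} = L - \left(81 - 9\right) = L - 72 = -72 + L$)
$305 + U{\left(Y{\left(-1 \right)},5 \right)} = 305 + \left(-72 + \left(12 + \left(-1\right)^{2} + 8 \left(-1\right)\right)\right) = 305 + \left(-72 + \left(12 + 1 - 8\right)\right) = 305 + \left(-72 + 5\right) = 305 - 67 = 238$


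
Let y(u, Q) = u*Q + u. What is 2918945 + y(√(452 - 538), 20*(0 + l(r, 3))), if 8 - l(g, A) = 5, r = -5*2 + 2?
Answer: 2918945 + 61*I*√86 ≈ 2.9189e+6 + 565.69*I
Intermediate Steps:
r = -8 (r = -10 + 2 = -8)
l(g, A) = 3 (l(g, A) = 8 - 1*5 = 8 - 5 = 3)
y(u, Q) = u + Q*u (y(u, Q) = Q*u + u = u + Q*u)
2918945 + y(√(452 - 538), 20*(0 + l(r, 3))) = 2918945 + √(452 - 538)*(1 + 20*(0 + 3)) = 2918945 + √(-86)*(1 + 20*3) = 2918945 + (I*√86)*(1 + 60) = 2918945 + (I*√86)*61 = 2918945 + 61*I*√86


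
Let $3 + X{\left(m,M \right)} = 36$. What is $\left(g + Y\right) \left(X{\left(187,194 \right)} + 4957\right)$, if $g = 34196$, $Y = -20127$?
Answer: $70204310$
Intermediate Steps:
$X{\left(m,M \right)} = 33$ ($X{\left(m,M \right)} = -3 + 36 = 33$)
$\left(g + Y\right) \left(X{\left(187,194 \right)} + 4957\right) = \left(34196 - 20127\right) \left(33 + 4957\right) = 14069 \cdot 4990 = 70204310$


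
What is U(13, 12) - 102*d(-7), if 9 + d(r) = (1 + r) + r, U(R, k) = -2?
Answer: 2242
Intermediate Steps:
d(r) = -8 + 2*r (d(r) = -9 + ((1 + r) + r) = -9 + (1 + 2*r) = -8 + 2*r)
U(13, 12) - 102*d(-7) = -2 - 102*(-8 + 2*(-7)) = -2 - 102*(-8 - 14) = -2 - 102*(-22) = -2 + 2244 = 2242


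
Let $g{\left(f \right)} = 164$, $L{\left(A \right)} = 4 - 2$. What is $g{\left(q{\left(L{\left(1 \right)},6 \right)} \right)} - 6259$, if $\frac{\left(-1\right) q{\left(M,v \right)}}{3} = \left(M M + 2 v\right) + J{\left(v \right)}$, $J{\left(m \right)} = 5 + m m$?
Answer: $-6095$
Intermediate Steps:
$J{\left(m \right)} = 5 + m^{2}$
$L{\left(A \right)} = 2$
$q{\left(M,v \right)} = -15 - 6 v - 3 M^{2} - 3 v^{2}$ ($q{\left(M,v \right)} = - 3 \left(\left(M M + 2 v\right) + \left(5 + v^{2}\right)\right) = - 3 \left(\left(M^{2} + 2 v\right) + \left(5 + v^{2}\right)\right) = - 3 \left(5 + M^{2} + v^{2} + 2 v\right) = -15 - 6 v - 3 M^{2} - 3 v^{2}$)
$g{\left(q{\left(L{\left(1 \right)},6 \right)} \right)} - 6259 = 164 - 6259 = -6095$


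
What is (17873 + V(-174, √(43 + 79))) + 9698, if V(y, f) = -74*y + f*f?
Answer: 40569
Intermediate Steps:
V(y, f) = f² - 74*y (V(y, f) = -74*y + f² = f² - 74*y)
(17873 + V(-174, √(43 + 79))) + 9698 = (17873 + ((√(43 + 79))² - 74*(-174))) + 9698 = (17873 + ((√122)² + 12876)) + 9698 = (17873 + (122 + 12876)) + 9698 = (17873 + 12998) + 9698 = 30871 + 9698 = 40569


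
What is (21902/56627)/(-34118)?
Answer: -10951/965999993 ≈ -1.1336e-5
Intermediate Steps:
(21902/56627)/(-34118) = (21902*(1/56627))*(-1/34118) = (21902/56627)*(-1/34118) = -10951/965999993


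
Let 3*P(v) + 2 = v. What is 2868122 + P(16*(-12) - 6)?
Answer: 8604166/3 ≈ 2.8681e+6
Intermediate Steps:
P(v) = -⅔ + v/3
2868122 + P(16*(-12) - 6) = 2868122 + (-⅔ + (16*(-12) - 6)/3) = 2868122 + (-⅔ + (-192 - 6)/3) = 2868122 + (-⅔ + (⅓)*(-198)) = 2868122 + (-⅔ - 66) = 2868122 - 200/3 = 8604166/3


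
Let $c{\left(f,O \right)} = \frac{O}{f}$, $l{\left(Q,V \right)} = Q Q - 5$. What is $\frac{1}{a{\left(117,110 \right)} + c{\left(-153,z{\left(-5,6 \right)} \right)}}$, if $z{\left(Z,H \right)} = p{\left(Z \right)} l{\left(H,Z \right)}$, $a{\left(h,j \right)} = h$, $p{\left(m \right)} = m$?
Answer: $\frac{153}{18056} \approx 0.0084736$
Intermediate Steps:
$l{\left(Q,V \right)} = -5 + Q^{2}$ ($l{\left(Q,V \right)} = Q^{2} - 5 = -5 + Q^{2}$)
$z{\left(Z,H \right)} = Z \left(-5 + H^{2}\right)$
$\frac{1}{a{\left(117,110 \right)} + c{\left(-153,z{\left(-5,6 \right)} \right)}} = \frac{1}{117 + \frac{\left(-5\right) \left(-5 + 6^{2}\right)}{-153}} = \frac{1}{117 + - 5 \left(-5 + 36\right) \left(- \frac{1}{153}\right)} = \frac{1}{117 + \left(-5\right) 31 \left(- \frac{1}{153}\right)} = \frac{1}{117 - - \frac{155}{153}} = \frac{1}{117 + \frac{155}{153}} = \frac{1}{\frac{18056}{153}} = \frac{153}{18056}$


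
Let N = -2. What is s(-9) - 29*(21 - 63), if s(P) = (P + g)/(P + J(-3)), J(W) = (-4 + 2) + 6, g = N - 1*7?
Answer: 6108/5 ≈ 1221.6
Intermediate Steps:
g = -9 (g = -2 - 1*7 = -2 - 7 = -9)
J(W) = 4 (J(W) = -2 + 6 = 4)
s(P) = (-9 + P)/(4 + P) (s(P) = (P - 9)/(P + 4) = (-9 + P)/(4 + P))
s(-9) - 29*(21 - 63) = (-9 - 9)/(4 - 9) - 29*(21 - 63) = -18/(-5) - 29*(-42) = -⅕*(-18) + 1218 = 18/5 + 1218 = 6108/5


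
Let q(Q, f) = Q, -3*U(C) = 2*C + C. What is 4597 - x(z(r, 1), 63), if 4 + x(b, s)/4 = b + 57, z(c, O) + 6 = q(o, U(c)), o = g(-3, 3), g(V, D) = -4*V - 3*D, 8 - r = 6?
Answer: 4397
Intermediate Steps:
r = 2 (r = 8 - 1*6 = 8 - 6 = 2)
U(C) = -C (U(C) = -(2*C + C)/3 = -C)
o = 3 (o = -4*(-3) - 3*3 = 12 - 9 = 3)
z(c, O) = -3 (z(c, O) = -6 + 3 = -3)
x(b, s) = 212 + 4*b (x(b, s) = -16 + 4*(b + 57) = -16 + 4*(57 + b) = -16 + (228 + 4*b) = 212 + 4*b)
4597 - x(z(r, 1), 63) = 4597 - (212 + 4*(-3)) = 4597 - (212 - 12) = 4597 - 1*200 = 4597 - 200 = 4397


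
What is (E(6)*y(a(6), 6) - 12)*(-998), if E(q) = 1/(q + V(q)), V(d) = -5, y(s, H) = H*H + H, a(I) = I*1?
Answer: -29940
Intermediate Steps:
a(I) = I
y(s, H) = H + H**2 (y(s, H) = H**2 + H = H + H**2)
E(q) = 1/(-5 + q) (E(q) = 1/(q - 5) = 1/(-5 + q))
(E(6)*y(a(6), 6) - 12)*(-998) = ((6*(1 + 6))/(-5 + 6) - 12)*(-998) = ((6*7)/1 - 12)*(-998) = (1*42 - 12)*(-998) = (42 - 12)*(-998) = 30*(-998) = -29940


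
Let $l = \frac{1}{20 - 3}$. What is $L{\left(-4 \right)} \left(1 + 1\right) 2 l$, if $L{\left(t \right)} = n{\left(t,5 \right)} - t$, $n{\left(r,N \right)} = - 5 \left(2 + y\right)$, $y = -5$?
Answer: $\frac{76}{17} \approx 4.4706$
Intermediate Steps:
$n{\left(r,N \right)} = 15$ ($n{\left(r,N \right)} = - 5 \left(2 - 5\right) = \left(-5\right) \left(-3\right) = 15$)
$l = \frac{1}{17} \approx 0.058824$
$L{\left(t \right)} = 15 - t$
$L{\left(-4 \right)} \left(1 + 1\right) 2 l = \left(15 - -4\right) \left(1 + 1\right) 2 \cdot \frac{1}{17} = \left(15 + 4\right) 2 \cdot 2 \cdot \frac{1}{17} = 19 \cdot 4 \cdot \frac{1}{17} = 76 \cdot \frac{1}{17} = \frac{76}{17}$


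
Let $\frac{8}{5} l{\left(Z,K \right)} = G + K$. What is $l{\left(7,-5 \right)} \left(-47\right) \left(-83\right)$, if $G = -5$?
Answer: $- \frac{97525}{4} \approx -24381.0$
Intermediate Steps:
$l{\left(Z,K \right)} = - \frac{25}{8} + \frac{5 K}{8}$ ($l{\left(Z,K \right)} = \frac{5 \left(-5 + K\right)}{8} = - \frac{25}{8} + \frac{5 K}{8}$)
$l{\left(7,-5 \right)} \left(-47\right) \left(-83\right) = \left(- \frac{25}{8} + \frac{5}{8} \left(-5\right)\right) \left(-47\right) \left(-83\right) = \left(- \frac{25}{8} - \frac{25}{8}\right) \left(-47\right) \left(-83\right) = \left(- \frac{25}{4}\right) \left(-47\right) \left(-83\right) = \frac{1175}{4} \left(-83\right) = - \frac{97525}{4}$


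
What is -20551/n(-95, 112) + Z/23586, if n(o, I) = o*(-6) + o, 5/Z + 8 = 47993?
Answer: -4651818357467/107518549950 ≈ -43.265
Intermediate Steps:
Z = 1/9597 (Z = 5/(-8 + 47993) = 5/47985 = 5*(1/47985) = 1/9597 ≈ 0.00010420)
n(o, I) = -5*o (n(o, I) = -6*o + o = -5*o)
-20551/n(-95, 112) + Z/23586 = -20551/((-5*(-95))) + (1/9597)/23586 = -20551/475 + (1/9597)*(1/23586) = -20551*1/475 + 1/226354842 = -20551/475 + 1/226354842 = -4651818357467/107518549950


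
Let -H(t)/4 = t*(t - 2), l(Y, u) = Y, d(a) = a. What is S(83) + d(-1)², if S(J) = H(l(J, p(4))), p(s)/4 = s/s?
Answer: -26891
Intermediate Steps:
p(s) = 4 (p(s) = 4*(s/s) = 4*1 = 4)
H(t) = -4*t*(-2 + t) (H(t) = -4*t*(t - 2) = -4*t*(-2 + t))
S(J) = 4*J*(2 - J)
S(83) + d(-1)² = 4*83*(2 - 1*83) + (-1)² = 4*83*(2 - 83) + 1 = 4*83*(-81) + 1 = -26892 + 1 = -26891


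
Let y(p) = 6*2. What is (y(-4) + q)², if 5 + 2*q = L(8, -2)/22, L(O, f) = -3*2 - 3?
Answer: 167281/1936 ≈ 86.406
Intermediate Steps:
L(O, f) = -9 (L(O, f) = -6 - 3 = -9)
y(p) = 12
q = -119/44 (q = -5/2 + (-9/22)/2 = -5/2 + (-9*1/22)/2 = -5/2 + (½)*(-9/22) = -5/2 - 9/44 = -119/44 ≈ -2.7045)
(y(-4) + q)² = (12 - 119/44)² = (409/44)² = 167281/1936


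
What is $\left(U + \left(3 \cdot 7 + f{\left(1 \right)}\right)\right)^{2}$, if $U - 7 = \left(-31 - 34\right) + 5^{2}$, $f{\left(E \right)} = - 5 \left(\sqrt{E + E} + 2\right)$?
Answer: $534 + 220 \sqrt{2} \approx 845.13$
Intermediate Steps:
$f{\left(E \right)} = -10 - 5 \sqrt{2} \sqrt{E}$ ($f{\left(E \right)} = - 5 \left(\sqrt{2 E} + 2\right) = - 5 \left(\sqrt{2} \sqrt{E} + 2\right) = - 5 \left(2 + \sqrt{2} \sqrt{E}\right) = -10 - 5 \sqrt{2} \sqrt{E}$)
$U = -33$ ($U = 7 + \left(\left(-31 - 34\right) + 5^{2}\right) = 7 + \left(-65 + 25\right) = 7 - 40 = -33$)
$\left(U + \left(3 \cdot 7 + f{\left(1 \right)}\right)\right)^{2} = \left(-33 + \left(3 \cdot 7 - \left(10 + 5 \sqrt{2} \sqrt{1}\right)\right)\right)^{2} = \left(-33 + \left(21 - \left(10 + 5 \sqrt{2} \cdot 1\right)\right)\right)^{2} = \left(-33 + \left(21 - \left(10 + 5 \sqrt{2}\right)\right)\right)^{2} = \left(-33 + \left(11 - 5 \sqrt{2}\right)\right)^{2} = \left(-22 - 5 \sqrt{2}\right)^{2}$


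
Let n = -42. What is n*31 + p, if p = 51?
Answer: -1251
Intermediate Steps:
n*31 + p = -42*31 + 51 = -1302 + 51 = -1251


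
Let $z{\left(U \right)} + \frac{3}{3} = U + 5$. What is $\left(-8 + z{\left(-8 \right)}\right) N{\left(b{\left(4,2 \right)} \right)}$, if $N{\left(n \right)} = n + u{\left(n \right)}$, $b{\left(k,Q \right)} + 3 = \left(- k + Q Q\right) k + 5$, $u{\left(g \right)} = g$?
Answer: $-48$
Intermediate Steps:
$z{\left(U \right)} = 4 + U$ ($z{\left(U \right)} = -1 + \left(U + 5\right) = -1 + \left(5 + U\right) = 4 + U$)
$b{\left(k,Q \right)} = 2 + k \left(Q^{2} - k\right)$ ($b{\left(k,Q \right)} = -3 + \left(\left(- k + Q Q\right) k + 5\right) = -3 + \left(\left(- k + Q^{2}\right) k + 5\right) = -3 + \left(\left(Q^{2} - k\right) k + 5\right) = -3 + \left(k \left(Q^{2} - k\right) + 5\right) = -3 + \left(5 + k \left(Q^{2} - k\right)\right) = 2 + k \left(Q^{2} - k\right)$)
$N{\left(n \right)} = 2 n$ ($N{\left(n \right)} = n + n = 2 n$)
$\left(-8 + z{\left(-8 \right)}\right) N{\left(b{\left(4,2 \right)} \right)} = \left(-8 + \left(4 - 8\right)\right) 2 \left(2 - 4^{2} + 4 \cdot 2^{2}\right) = \left(-8 - 4\right) 2 \left(2 - 16 + 4 \cdot 4\right) = - 12 \cdot 2 \left(2 - 16 + 16\right) = - 12 \cdot 2 \cdot 2 = \left(-12\right) 4 = -48$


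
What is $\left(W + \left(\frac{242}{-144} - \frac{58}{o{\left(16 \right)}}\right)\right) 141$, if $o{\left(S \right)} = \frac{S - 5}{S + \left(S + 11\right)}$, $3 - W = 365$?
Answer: $- \frac{21977341}{264} \approx -83248.0$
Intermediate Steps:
$W = -362$ ($W = 3 - 365 = -362$)
$o{\left(S \right)} = \frac{-5 + S}{11 + 2 S}$ ($o{\left(S \right)} = \frac{-5 + S}{S + \left(11 + S\right)} = \frac{-5 + S}{11 + 2 S}$)
$\left(W + \left(\frac{242}{-144} - \frac{58}{o{\left(16 \right)}}\right)\right) 141 = \left(-362 + \left(\frac{242}{-144} - \frac{58}{\frac{1}{11 + 2 \cdot 16} \left(-5 + 16\right)}\right)\right) 141 = \left(-362 + \left(242 \left(- \frac{1}{144}\right) - \frac{58}{\frac{1}{11 + 32} \cdot 11}\right)\right) 141 = \left(-362 - \left(\frac{121}{72} + \frac{58}{\frac{1}{43} \cdot 11}\right)\right) 141 = \left(-362 - \left(\frac{121}{72} + \frac{58}{\frac{11}{43}}\right)\right) 141 = \left(-362 - \frac{180899}{792}\right) 141 = \left(- \frac{467603}{792}\right) 141 = - \frac{21977341}{264}$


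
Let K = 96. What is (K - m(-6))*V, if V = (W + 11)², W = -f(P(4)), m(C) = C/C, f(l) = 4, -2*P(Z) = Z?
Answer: 4655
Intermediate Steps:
P(Z) = -Z/2
m(C) = 1
W = -4 (W = -1*4 = -4)
V = 49 (V = (-4 + 11)² = 7² = 49)
(K - m(-6))*V = (96 - 1*1)*49 = (96 - 1)*49 = 95*49 = 4655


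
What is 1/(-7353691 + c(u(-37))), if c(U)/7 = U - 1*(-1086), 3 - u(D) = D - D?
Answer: -1/7346068 ≈ -1.3613e-7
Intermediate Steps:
u(D) = 3 (u(D) = 3 - (D - D) = 3 - 1*0 = 3 + 0 = 3)
c(U) = 7602 + 7*U (c(U) = 7*(U - 1*(-1086)) = 7*(U + 1086) = 7*(1086 + U) = 7602 + 7*U)
1/(-7353691 + c(u(-37))) = 1/(-7353691 + (7602 + 7*3)) = 1/(-7353691 + (7602 + 21)) = 1/(-7353691 + 7623) = 1/(-7346068) = -1/7346068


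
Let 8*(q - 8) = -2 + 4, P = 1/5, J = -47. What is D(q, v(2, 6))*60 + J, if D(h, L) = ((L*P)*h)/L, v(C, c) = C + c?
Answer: 52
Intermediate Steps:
P = ⅕ ≈ 0.20000
q = 33/4 (q = 8 + (-2 + 4)/8 = 8 + (⅛)*2 = 8 + ¼ = 33/4 ≈ 8.2500)
D(h, L) = h/5 (D(h, L) = ((L*(⅕))*h)/L = ((L/5)*h)/L = (L*h/5)/L = h/5)
D(q, v(2, 6))*60 + J = ((⅕)*(33/4))*60 - 47 = (33/20)*60 - 47 = 99 - 47 = 52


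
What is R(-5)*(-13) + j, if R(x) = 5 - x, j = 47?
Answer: -83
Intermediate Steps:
R(-5)*(-13) + j = (5 - 1*(-5))*(-13) + 47 = (5 + 5)*(-13) + 47 = 10*(-13) + 47 = -130 + 47 = -83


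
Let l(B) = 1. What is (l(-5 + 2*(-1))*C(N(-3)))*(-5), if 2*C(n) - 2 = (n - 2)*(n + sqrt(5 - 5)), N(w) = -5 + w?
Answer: -205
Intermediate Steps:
C(n) = 1 + n*(-2 + n)/2 (C(n) = 1 + ((n - 2)*(n + sqrt(5 - 5)))/2 = 1 + ((-2 + n)*(n + sqrt(0)))/2 = 1 + ((-2 + n)*(n + 0))/2 = 1 + ((-2 + n)*n)/2 = 1 + (n*(-2 + n))/2 = 1 + n*(-2 + n)/2)
(l(-5 + 2*(-1))*C(N(-3)))*(-5) = (1*(1 + (-5 - 3)**2/2 - (-5 - 3)))*(-5) = (1*(1 + (1/2)*(-8)**2 - 1*(-8)))*(-5) = (1*(1 + (1/2)*64 + 8))*(-5) = (1*(1 + 32 + 8))*(-5) = (1*41)*(-5) = 41*(-5) = -205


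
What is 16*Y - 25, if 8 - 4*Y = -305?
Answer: 1227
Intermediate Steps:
Y = 313/4 (Y = 2 - 1/4*(-305) = 2 + 305/4 = 313/4 ≈ 78.250)
16*Y - 25 = 16*(313/4) - 25 = 1252 - 25 = 1227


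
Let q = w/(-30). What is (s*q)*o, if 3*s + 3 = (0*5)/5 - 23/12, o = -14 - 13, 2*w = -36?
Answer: 531/20 ≈ 26.550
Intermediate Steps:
w = -18 (w = (1/2)*(-36) = -18)
q = 3/5 (q = -18/(-30) = -18*(-1/30) = 3/5 ≈ 0.60000)
o = -27
s = -59/36 (s = -1 + ((0*5)/5 - 23/12)/3 = -1 + (0*(1/5) - 23*1/12)/3 = -1 + (0 - 23/12)/3 = -1 + (1/3)*(-23/12) = -1 - 23/36 = -59/36 ≈ -1.6389)
(s*q)*o = -59/36*3/5*(-27) = -59/60*(-27) = 531/20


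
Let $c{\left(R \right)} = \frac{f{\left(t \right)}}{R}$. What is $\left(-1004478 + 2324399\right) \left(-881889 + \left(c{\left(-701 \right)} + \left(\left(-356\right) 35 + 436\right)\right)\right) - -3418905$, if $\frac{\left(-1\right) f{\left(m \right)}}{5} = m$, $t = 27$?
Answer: $- \frac{827103498310233}{701} \approx -1.1799 \cdot 10^{12}$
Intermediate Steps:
$f{\left(m \right)} = - 5 m$
$c{\left(R \right)} = - \frac{135}{R}$ ($c{\left(R \right)} = \frac{\left(-5\right) 27}{R} = - \frac{135}{R}$)
$\left(-1004478 + 2324399\right) \left(-881889 + \left(c{\left(-701 \right)} + \left(\left(-356\right) 35 + 436\right)\right)\right) - -3418905 = \left(-1004478 + 2324399\right) \left(-881889 + \left(- \frac{135}{-701} + \left(\left(-356\right) 35 + 436\right)\right)\right) - -3418905 = 1319921 \left(-881889 + \left(\left(-135\right) \left(- \frac{1}{701}\right) + \left(-12460 + 436\right)\right)\right) + 3418905 = 1319921 \left(-881889 + \left(\frac{135}{701} - 12024\right)\right) + 3418905 = 1319921 \left(-881889 - \frac{8428689}{701}\right) + 3418905 = 1319921 \left(- \frac{626632878}{701}\right) + 3418905 = - \frac{827105894962638}{701} + 3418905 = - \frac{827103498310233}{701}$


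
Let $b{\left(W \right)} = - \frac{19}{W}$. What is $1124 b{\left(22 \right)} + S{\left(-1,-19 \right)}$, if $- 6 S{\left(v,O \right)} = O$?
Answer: $- \frac{63859}{66} \approx -967.56$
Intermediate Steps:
$S{\left(v,O \right)} = - \frac{O}{6}$
$1124 b{\left(22 \right)} + S{\left(-1,-19 \right)} = 1124 \left(- \frac{19}{22}\right) - - \frac{19}{6} = 1124 \left(\left(-19\right) \frac{1}{22}\right) + \frac{19}{6} = 1124 \left(- \frac{19}{22}\right) + \frac{19}{6} = - \frac{10678}{11} + \frac{19}{6} = - \frac{63859}{66}$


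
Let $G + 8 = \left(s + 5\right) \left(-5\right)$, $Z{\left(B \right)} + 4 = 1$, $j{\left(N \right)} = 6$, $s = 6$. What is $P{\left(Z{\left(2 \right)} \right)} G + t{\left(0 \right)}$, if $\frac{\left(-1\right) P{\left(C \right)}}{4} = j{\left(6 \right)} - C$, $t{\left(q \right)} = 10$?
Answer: $2278$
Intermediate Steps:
$Z{\left(B \right)} = -3$ ($Z{\left(B \right)} = -4 + 1 = -3$)
$G = -63$ ($G = -8 + \left(6 + 5\right) \left(-5\right) = -8 + 11 \left(-5\right) = -8 - 55 = -63$)
$P{\left(C \right)} = -24 + 4 C$ ($P{\left(C \right)} = - 4 \left(6 - C\right) = -24 + 4 C$)
$P{\left(Z{\left(2 \right)} \right)} G + t{\left(0 \right)} = \left(-24 + 4 \left(-3\right)\right) \left(-63\right) + 10 = \left(-24 - 12\right) \left(-63\right) + 10 = \left(-36\right) \left(-63\right) + 10 = 2268 + 10 = 2278$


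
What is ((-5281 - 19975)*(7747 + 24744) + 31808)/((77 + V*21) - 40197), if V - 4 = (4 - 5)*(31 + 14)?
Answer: 820560888/40981 ≈ 20023.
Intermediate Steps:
V = -41 (V = 4 + (4 - 5)*(31 + 14) = 4 - 1*45 = 4 - 45 = -41)
((-5281 - 19975)*(7747 + 24744) + 31808)/((77 + V*21) - 40197) = ((-5281 - 19975)*(7747 + 24744) + 31808)/((77 - 41*21) - 40197) = (-25256*32491 + 31808)/((77 - 861) - 40197) = (-820592696 + 31808)/(-784 - 40197) = -820560888/(-40981) = -820560888*(-1/40981) = 820560888/40981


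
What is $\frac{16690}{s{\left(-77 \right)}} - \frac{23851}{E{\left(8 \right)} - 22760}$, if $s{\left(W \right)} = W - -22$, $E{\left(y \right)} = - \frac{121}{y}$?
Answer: $- \frac{606088050}{2004211} \approx -302.41$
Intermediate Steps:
$s{\left(W \right)} = 22 + W$ ($s{\left(W \right)} = W + 22 = 22 + W$)
$\frac{16690}{s{\left(-77 \right)}} - \frac{23851}{E{\left(8 \right)} - 22760} = \frac{16690}{22 - 77} - \frac{23851}{- \frac{121}{8} - 22760} = \frac{16690}{-55} - \frac{23851}{\left(-121\right) \frac{1}{8} - 22760} = 16690 \left(- \frac{1}{55}\right) - \frac{23851}{- \frac{121}{8} - 22760} = - \frac{3338}{11} - \frac{23851}{- \frac{182201}{8}} = - \frac{3338}{11} - - \frac{190808}{182201} = - \frac{3338}{11} + \frac{190808}{182201} = - \frac{606088050}{2004211}$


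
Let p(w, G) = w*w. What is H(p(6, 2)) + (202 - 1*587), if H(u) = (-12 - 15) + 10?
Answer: -402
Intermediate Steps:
p(w, G) = w²
H(u) = -17 (H(u) = -27 + 10 = -17)
H(p(6, 2)) + (202 - 1*587) = -17 + (202 - 1*587) = -17 + (202 - 587) = -17 - 385 = -402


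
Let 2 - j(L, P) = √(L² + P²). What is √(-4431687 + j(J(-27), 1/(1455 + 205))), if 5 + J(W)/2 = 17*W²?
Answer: √(-3052987796500 - 415*√1691525544985601)/830 ≈ 2111.0*I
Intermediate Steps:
J(W) = -10 + 34*W² (J(W) = -10 + 2*(17*W²) = -10 + 34*W²)
j(L, P) = 2 - √(L² + P²)
√(-4431687 + j(J(-27), 1/(1455 + 205))) = √(-4431687 + (2 - √((-10 + 34*(-27)²)² + (1/(1455 + 205))²))) = √(-4431687 + (2 - √((-10 + 34*729)² + (1/1660)²))) = √(-4431687 + (2 - √((-10 + 24786)² + (1/1660)²))) = √(-4431687 + (2 - √(24776² + 1/2755600))) = √(-4431687 + (2 - √(613850176 + 1/2755600))) = √(-4431687 + (2 - √(1691525544985601/2755600))) = √(-4431687 + (2 - √1691525544985601/1660)) = √(-4431685 - √1691525544985601/1660)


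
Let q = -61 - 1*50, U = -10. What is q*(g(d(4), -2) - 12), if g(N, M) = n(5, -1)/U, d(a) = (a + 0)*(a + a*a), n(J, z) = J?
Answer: 2775/2 ≈ 1387.5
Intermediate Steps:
d(a) = a*(a + a²)
g(N, M) = -½ (g(N, M) = 5/(-10) = 5*(-⅒) = -½)
q = -111 (q = -61 - 50 = -111)
q*(g(d(4), -2) - 12) = -111*(-½ - 12) = -111*(-25/2) = 2775/2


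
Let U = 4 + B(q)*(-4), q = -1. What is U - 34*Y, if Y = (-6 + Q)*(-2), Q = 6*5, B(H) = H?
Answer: 1640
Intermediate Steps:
Q = 30
U = 8 (U = 4 - 1*(-4) = 4 + 4 = 8)
Y = -48 (Y = (-6 + 30)*(-2) = 24*(-2) = -48)
U - 34*Y = 8 - 34*(-48) = 8 + 1632 = 1640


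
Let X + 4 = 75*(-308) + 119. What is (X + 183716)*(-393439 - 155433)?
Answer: -88220745432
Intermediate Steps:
X = -22985 (X = -4 + (75*(-308) + 119) = -4 + (-23100 + 119) = -4 - 22981 = -22985)
(X + 183716)*(-393439 - 155433) = (-22985 + 183716)*(-393439 - 155433) = 160731*(-548872) = -88220745432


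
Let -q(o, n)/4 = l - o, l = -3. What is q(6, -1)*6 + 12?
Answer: 228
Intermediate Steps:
q(o, n) = 12 + 4*o (q(o, n) = -4*(-3 - o) = 12 + 4*o)
q(6, -1)*6 + 12 = (12 + 4*6)*6 + 12 = (12 + 24)*6 + 12 = 36*6 + 12 = 216 + 12 = 228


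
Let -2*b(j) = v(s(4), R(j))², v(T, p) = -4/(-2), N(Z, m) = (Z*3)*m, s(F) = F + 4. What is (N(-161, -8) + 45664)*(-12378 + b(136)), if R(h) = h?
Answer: -613156640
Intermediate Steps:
s(F) = 4 + F
N(Z, m) = 3*Z*m (N(Z, m) = (3*Z)*m = 3*Z*m)
v(T, p) = 2 (v(T, p) = -4*(-½) = 2)
b(j) = -2 (b(j) = -½*2² = -½*4 = -2)
(N(-161, -8) + 45664)*(-12378 + b(136)) = (3*(-161)*(-8) + 45664)*(-12378 - 2) = (3864 + 45664)*(-12380) = 49528*(-12380) = -613156640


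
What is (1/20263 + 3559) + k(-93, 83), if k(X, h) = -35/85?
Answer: 1225830465/344471 ≈ 3558.6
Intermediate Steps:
k(X, h) = -7/17 (k(X, h) = -35*1/85 = -7/17)
(1/20263 + 3559) + k(-93, 83) = (1/20263 + 3559) - 7/17 = 72116018/20263 - 7/17 = 1225830465/344471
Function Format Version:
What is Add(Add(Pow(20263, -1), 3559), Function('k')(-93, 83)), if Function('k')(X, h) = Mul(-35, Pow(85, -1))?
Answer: Rational(1225830465, 344471) ≈ 3558.6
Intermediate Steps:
Function('k')(X, h) = Rational(-7, 17) (Function('k')(X, h) = Mul(-35, Rational(1, 85)) = Rational(-7, 17))
Add(Add(Pow(20263, -1), 3559), Function('k')(-93, 83)) = Add(Add(Pow(20263, -1), 3559), Rational(-7, 17)) = Add(Add(Rational(1, 20263), 3559), Rational(-7, 17)) = Add(Rational(72116018, 20263), Rational(-7, 17)) = Rational(1225830465, 344471)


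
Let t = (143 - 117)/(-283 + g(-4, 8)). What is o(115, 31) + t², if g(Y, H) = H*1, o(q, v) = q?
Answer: 8697551/75625 ≈ 115.01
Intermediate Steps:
g(Y, H) = H
t = -26/275 (t = (143 - 117)/(-283 + 8) = 26/(-275) = 26*(-1/275) = -26/275 ≈ -0.094545)
o(115, 31) + t² = 115 + (-26/275)² = 115 + 676/75625 = 8697551/75625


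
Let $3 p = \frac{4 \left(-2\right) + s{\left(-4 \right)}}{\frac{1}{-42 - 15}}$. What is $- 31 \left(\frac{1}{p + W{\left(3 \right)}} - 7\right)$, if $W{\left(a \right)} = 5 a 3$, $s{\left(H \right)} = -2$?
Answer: $\frac{50964}{235} \approx 216.87$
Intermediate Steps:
$W{\left(a \right)} = 15 a$
$p = 190$ ($p = \frac{\left(4 \left(-2\right) - 2\right) \frac{1}{\frac{1}{-42 - 15}}}{3} = \frac{\left(-8 - 2\right) \frac{1}{\frac{1}{-57}}}{3} = \frac{\left(-10\right) \frac{1}{- \frac{1}{57}}}{3} = \frac{\left(-10\right) \left(-57\right)}{3} = \frac{1}{3} \cdot 570 = 190$)
$- 31 \left(\frac{1}{p + W{\left(3 \right)}} - 7\right) = - 31 \left(\frac{1}{190 + 15 \cdot 3} - 7\right) = - 31 \left(\frac{1}{190 + 45} - 7\right) = - 31 \left(\frac{1}{235} - 7\right) = \left(-31\right) \left(- \frac{1644}{235}\right) = \frac{50964}{235}$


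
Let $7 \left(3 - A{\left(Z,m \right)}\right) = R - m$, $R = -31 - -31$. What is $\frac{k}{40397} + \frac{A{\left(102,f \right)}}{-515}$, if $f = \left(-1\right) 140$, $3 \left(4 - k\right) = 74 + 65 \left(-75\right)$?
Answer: $\frac{4538942}{62413365} \approx 0.072724$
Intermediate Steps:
$k = \frac{4813}{3}$ ($k = 4 - \frac{74 + 65 \left(-75\right)}{3} = 4 - \frac{74 - 4875}{3} = 4 - - \frac{4801}{3} = 4 + \frac{4801}{3} = \frac{4813}{3} \approx 1604.3$)
$R = 0$ ($R = -31 + 31 = 0$)
$f = -140$
$A{\left(Z,m \right)} = 3 + \frac{m}{7}$ ($A{\left(Z,m \right)} = 3 - \frac{0 - m}{7} = 3 - \frac{\left(-1\right) m}{7} = 3 + \frac{m}{7}$)
$\frac{k}{40397} + \frac{A{\left(102,f \right)}}{-515} = \frac{4813}{3 \cdot 40397} + \frac{3 + \frac{1}{7} \left(-140\right)}{-515} = \frac{4813}{3} \cdot \frac{1}{40397} + \left(3 - 20\right) \left(- \frac{1}{515}\right) = \frac{4813}{121191} - - \frac{17}{515} = \frac{4813}{121191} + \frac{17}{515} = \frac{4538942}{62413365}$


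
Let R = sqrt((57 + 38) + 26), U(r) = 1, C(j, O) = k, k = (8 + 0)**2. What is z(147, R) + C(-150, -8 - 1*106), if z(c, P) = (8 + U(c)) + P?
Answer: 84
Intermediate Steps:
k = 64 (k = 8**2 = 64)
C(j, O) = 64
R = 11 (R = sqrt(95 + 26) = sqrt(121) = 11)
z(c, P) = 9 + P (z(c, P) = (8 + 1) + P = 9 + P)
z(147, R) + C(-150, -8 - 1*106) = (9 + 11) + 64 = 20 + 64 = 84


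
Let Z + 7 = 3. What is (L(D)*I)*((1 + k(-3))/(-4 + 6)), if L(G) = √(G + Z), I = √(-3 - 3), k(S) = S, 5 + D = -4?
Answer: √78 ≈ 8.8318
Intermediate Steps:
D = -9 (D = -5 - 4 = -9)
Z = -4 (Z = -7 + 3 = -4)
I = I*√6 (I = √(-6) = I*√6 ≈ 2.4495*I)
L(G) = √(-4 + G) (L(G) = √(G - 4) = √(-4 + G))
(L(D)*I)*((1 + k(-3))/(-4 + 6)) = (√(-4 - 9)*(I*√6))*((1 - 3)/(-4 + 6)) = (√(-13)*(I*√6))*(-2/2) = ((I*√13)*(I*√6))*(-2*½) = -√78*(-1) = √78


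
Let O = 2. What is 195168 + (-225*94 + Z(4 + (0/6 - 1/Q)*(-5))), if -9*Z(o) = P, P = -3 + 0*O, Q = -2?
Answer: 522055/3 ≈ 1.7402e+5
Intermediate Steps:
P = -3 (P = -3 + 0*2 = -3 + 0 = -3)
Z(o) = ⅓ (Z(o) = -⅑*(-3) = ⅓)
195168 + (-225*94 + Z(4 + (0/6 - 1/Q)*(-5))) = 195168 + (-225*94 + ⅓) = 195168 + (-21150 + ⅓) = 195168 - 63449/3 = 522055/3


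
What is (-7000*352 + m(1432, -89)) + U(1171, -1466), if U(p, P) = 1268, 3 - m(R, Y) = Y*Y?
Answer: -2470650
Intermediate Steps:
m(R, Y) = 3 - Y² (m(R, Y) = 3 - Y*Y = 3 - Y²)
(-7000*352 + m(1432, -89)) + U(1171, -1466) = (-7000*352 + (3 - 1*(-89)²)) + 1268 = (-2464000 + (3 - 1*7921)) + 1268 = (-2464000 + (3 - 7921)) + 1268 = (-2464000 - 7918) + 1268 = -2471918 + 1268 = -2470650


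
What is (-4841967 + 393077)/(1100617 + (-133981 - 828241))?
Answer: -889778/27679 ≈ -32.146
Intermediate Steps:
(-4841967 + 393077)/(1100617 + (-133981 - 828241)) = -4448890/(1100617 - 962222) = -4448890/138395 = -4448890*1/138395 = -889778/27679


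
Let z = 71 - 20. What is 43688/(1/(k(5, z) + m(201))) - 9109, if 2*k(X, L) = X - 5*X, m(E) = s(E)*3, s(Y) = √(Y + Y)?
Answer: -445989 + 131064*√402 ≈ 2.1818e+6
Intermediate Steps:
z = 51
s(Y) = √2*√Y (s(Y) = √(2*Y) = √2*√Y)
m(E) = 3*√2*√E (m(E) = (√2*√E)*3 = 3*√2*√E)
k(X, L) = -2*X (k(X, L) = (X - 5*X)/2 = (-4*X)/2 = -2*X)
43688/(1/(k(5, z) + m(201))) - 9109 = 43688/(1/(-2*5 + 3*√2*√201)) - 9109 = 43688/(1/(-10 + 3*√402)) - 9109 = 43688*(-10 + 3*√402) - 9109 = (-436880 + 131064*√402) - 9109 = -445989 + 131064*√402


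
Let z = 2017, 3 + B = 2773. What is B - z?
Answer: 753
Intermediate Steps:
B = 2770 (B = -3 + 2773 = 2770)
B - z = 2770 - 1*2017 = 2770 - 2017 = 753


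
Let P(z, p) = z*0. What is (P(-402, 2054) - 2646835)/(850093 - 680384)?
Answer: -2646835/169709 ≈ -15.596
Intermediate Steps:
P(z, p) = 0
(P(-402, 2054) - 2646835)/(850093 - 680384) = (0 - 2646835)/(850093 - 680384) = -2646835/169709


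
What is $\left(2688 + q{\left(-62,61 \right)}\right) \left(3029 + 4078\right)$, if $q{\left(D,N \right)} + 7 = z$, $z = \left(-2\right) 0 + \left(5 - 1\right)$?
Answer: $19082295$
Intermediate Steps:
$z = 4$ ($z = 0 + \left(5 - 1\right) = 0 + 4 = 4$)
$q{\left(D,N \right)} = -3$ ($q{\left(D,N \right)} = -7 + 4 = -3$)
$\left(2688 + q{\left(-62,61 \right)}\right) \left(3029 + 4078\right) = \left(2688 - 3\right) \left(3029 + 4078\right) = 2685 \cdot 7107 = 19082295$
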